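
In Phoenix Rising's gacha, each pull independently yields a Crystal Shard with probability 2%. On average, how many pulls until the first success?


Expected pulls for a geometric distribution = 1/p = 100 / rate%
= 100 / 2
= 50.0

50.0 pulls


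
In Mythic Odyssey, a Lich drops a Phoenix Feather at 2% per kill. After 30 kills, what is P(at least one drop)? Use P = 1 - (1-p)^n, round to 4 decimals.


P(at least one) = 1 - P(none) = 1 - (1-p)^n
p = 2/100 = 0.02
1 - p = 0.98
(1 - p)^30 = 0.98^30 = 0.545484
P(at least one) = 1 - 0.545484 = 0.4545

0.4545


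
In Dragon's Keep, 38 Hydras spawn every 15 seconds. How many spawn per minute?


Spawns per minute = count * (60 / interval)
= 38 * (60 / 15)
= 38 * 4.0
= 152.0

152.0 per minute


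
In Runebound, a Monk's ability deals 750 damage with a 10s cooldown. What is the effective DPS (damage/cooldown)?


DPS = damage / cooldown
= 750 / 10
= 75.00

75.00 DPS


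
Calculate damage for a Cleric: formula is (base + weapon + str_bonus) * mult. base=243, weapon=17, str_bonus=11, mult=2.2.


Sum base + weapon + str = 243 + 17 + 11 = 271
Multiply by 2.2:
271 * 2.2 = 596.2

596.2 damage


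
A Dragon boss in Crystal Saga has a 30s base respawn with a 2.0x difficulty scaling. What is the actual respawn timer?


Respawn time = base * multiplier
= 30 * 2.0
= 60.0 seconds

60.0 seconds


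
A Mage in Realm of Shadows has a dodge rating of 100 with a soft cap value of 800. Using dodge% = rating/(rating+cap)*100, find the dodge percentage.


dodge% = 100 / (100 + 800) * 100
= 100 / 900 * 100
= 0.111111 * 100
= 11.11%

11.11%


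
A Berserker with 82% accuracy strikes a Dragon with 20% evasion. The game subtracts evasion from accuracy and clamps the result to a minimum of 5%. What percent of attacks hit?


accuracy - evasion = 82 - 20 = 62
Apply floor: max(62, 5) = 62
Hit chance = 62%

62%


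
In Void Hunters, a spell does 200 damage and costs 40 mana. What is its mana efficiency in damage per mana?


Efficiency = damage / mana
= 200 / 40
= 5.00

5.00 dmg/mana


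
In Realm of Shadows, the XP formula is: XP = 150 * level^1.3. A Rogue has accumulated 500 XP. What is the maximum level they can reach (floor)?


XP = 150 * level^1.3, so level = (XP / 150)^(1/1.3)
= (500 / 150)^(1/1.3)
= 3.3333^0.7692
= 2.5247
Floor: level = 2

level 2


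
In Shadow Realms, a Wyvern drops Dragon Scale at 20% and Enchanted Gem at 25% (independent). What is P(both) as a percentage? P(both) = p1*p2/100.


For independent events, P(both) = P(A) * P(B)
= 20% * 25%
= 500 / 100 %
= 5.0%

5.0%


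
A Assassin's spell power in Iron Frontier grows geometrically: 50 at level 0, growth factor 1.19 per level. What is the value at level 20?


value = base * growth^level
= 50 * 1.19^20
= 50 * 32.429423
= 1621.47

1621.47 spell power


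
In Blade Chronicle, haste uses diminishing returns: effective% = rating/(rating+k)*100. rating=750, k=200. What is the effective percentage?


effective% = rating / (rating + k) * 100
= 750 / (750 + 200) * 100
= 750 / 950 * 100
= 0.789474 * 100
= 78.95%

78.95%


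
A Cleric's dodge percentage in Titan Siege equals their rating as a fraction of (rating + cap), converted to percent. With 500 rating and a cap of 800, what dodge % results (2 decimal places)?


dodge% = 500 / (500 + 800) * 100
= 500 / 1300 * 100
= 0.384615 * 100
= 38.46%

38.46%


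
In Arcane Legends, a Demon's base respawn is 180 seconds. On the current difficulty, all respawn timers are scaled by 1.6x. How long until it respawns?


Respawn time = base * multiplier
= 180 * 1.6
= 288.0 seconds

288.0 seconds


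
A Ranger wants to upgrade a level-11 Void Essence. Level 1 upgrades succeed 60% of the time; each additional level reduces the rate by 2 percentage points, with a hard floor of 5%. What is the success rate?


raw_rate = 60 - 2 * (11 - 1)
= 60 - 2 * 10
= 60 - 20
= 40
Apply floor: max(40, 5) = 40%

40%


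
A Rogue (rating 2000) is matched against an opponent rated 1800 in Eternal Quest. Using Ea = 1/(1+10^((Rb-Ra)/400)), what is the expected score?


Elo expected score: Ea = 1/(1 + 10^((Rb-Ra)/400))
Rb - Ra = 1800 - 2000 = -200
(Rb-Ra)/400 = -200/400 = -0.5
10^-0.5 = 0.316228
Ea = 1/(1 + 0.316228) = 1/1.316228 = 0.7597

0.7597


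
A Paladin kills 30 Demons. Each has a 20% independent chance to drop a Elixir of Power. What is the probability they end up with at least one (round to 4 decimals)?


P(at least one) = 1 - P(none) = 1 - (1-p)^n
p = 20/100 = 0.2
1 - p = 0.8
(1 - p)^30 = 0.8^30 = 0.001238
P(at least one) = 1 - 0.001238 = 0.9988

0.9988


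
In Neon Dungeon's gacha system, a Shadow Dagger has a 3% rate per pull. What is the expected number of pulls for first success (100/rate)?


Expected pulls for a geometric distribution = 1/p = 100 / rate%
= 100 / 3
= 33.33

33.33 pulls


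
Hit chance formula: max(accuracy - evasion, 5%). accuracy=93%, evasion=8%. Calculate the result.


accuracy - evasion = 93 - 8 = 85
Apply floor: max(85, 5) = 85
Hit chance = 85%

85%


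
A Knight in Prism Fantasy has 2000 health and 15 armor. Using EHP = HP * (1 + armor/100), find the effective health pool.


EHP = 2000 * (1 + 15/100)
= 2000 * (1 + 0.15)
= 2000 * 1.15
= 2300.0

2300.0 EHP


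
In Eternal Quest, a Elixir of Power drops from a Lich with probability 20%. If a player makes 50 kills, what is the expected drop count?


Expected drops = kills * (drop_rate / 100)
= 50 * (20 / 100)
= 50 * 0.2
= 10.0

10.0 drops


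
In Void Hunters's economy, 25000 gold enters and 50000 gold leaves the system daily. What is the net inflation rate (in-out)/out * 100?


Net gold = 25000 - 50000 = -25000
Inflation rate = net / sunk * 100 = -25000 / 50000 * 100
= -0.5 * 100
= -50.00%

-50.00%


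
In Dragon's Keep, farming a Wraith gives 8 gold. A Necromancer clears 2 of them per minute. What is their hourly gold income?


Gold per minute = 8 * 2 = 16
Gold per hour = 16 * 60 = 960

960 gold/hour


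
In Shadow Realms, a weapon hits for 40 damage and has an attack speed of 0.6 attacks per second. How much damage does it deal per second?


DPS = damage * attack_speed
= 40 * 0.6
= 24.0

24.0 DPS


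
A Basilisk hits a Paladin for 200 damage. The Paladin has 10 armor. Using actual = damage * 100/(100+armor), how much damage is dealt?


actual = 200 * 100 / (100 + 10)
= 200 * 100 / 110
= 20000 / 110
= 181.82

181.82 damage


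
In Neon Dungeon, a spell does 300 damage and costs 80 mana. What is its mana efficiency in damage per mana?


Efficiency = damage / mana
= 300 / 80
= 3.75

3.75 dmg/mana


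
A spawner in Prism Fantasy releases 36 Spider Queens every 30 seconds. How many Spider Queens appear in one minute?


Spawns per minute = count * (60 / interval)
= 36 * (60 / 30)
= 36 * 2.0
= 72.0

72.0 per minute


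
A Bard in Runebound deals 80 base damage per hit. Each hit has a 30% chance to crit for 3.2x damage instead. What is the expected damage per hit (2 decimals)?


E[dmg] = base * (1 + crit_chance * (crit_mult - 1))
cc as decimal = 30/100 = 0.3
cm - 1 = 3.2 - 1 = 2.2
Bonus factor = 0.3 * 2.2 = 0.66
Total multiplier = 1 + 0.66 = 1.66
Expected damage = 80 * 1.66 = 132.80

132.80 damage


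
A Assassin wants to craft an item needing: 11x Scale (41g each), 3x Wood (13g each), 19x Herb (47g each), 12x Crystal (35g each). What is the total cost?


Cost breakdown:
  Scale: 11 * 41 = 451
  Wood: 3 * 13 = 39
  Herb: 19 * 47 = 893
  Crystal: 12 * 35 = 420
Total = 451 + 39 + 893 + 420 = 1803

1803 gold


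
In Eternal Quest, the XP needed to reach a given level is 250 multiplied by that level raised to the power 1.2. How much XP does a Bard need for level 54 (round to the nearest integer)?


XP = 250 * level^1.2
Substitute level = 54:
XP = 250 * 54^1.2
= 250 * 119.9147
= 29979

29979 XP


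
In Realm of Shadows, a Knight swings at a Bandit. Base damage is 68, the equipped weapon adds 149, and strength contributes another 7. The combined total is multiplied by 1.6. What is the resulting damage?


Sum base + weapon + str = 68 + 149 + 7 = 224
Multiply by 1.6:
224 * 1.6 = 358.4

358.4 damage


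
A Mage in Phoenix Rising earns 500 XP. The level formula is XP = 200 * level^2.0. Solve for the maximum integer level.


XP = 200 * level^2.0, so level = (XP / 200)^(1/2.0)
= (500 / 200)^(1/2.0)
= 2.5^0.5
= 1.5811
Floor: level = 1

level 1


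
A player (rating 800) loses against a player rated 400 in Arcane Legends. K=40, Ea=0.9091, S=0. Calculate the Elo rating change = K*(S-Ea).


Elo update: delta = K * (S - Ea), where S = 0 (loses)
S - Ea = 0 - 0.9091 = -0.9091
Rating change = 40 * -0.9091
= -36.36

-36.36 rating points


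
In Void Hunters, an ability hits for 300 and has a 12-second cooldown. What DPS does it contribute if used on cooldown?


DPS = damage / cooldown
= 300 / 12
= 25.00

25.00 DPS


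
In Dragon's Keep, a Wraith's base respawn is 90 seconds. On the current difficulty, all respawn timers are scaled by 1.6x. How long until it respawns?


Respawn time = base * multiplier
= 90 * 1.6
= 144.0 seconds

144.0 seconds


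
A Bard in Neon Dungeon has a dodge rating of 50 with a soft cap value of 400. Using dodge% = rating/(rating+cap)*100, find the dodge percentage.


dodge% = 50 / (50 + 400) * 100
= 50 / 450 * 100
= 0.111111 * 100
= 11.11%

11.11%


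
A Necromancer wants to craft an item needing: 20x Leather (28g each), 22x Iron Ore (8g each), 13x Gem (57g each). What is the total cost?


Cost breakdown:
  Leather: 20 * 28 = 560
  Iron Ore: 22 * 8 = 176
  Gem: 13 * 57 = 741
Total = 560 + 176 + 741 = 1477

1477 gold


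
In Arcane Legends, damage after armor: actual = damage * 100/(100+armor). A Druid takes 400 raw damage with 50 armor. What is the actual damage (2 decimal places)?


actual = 400 * 100 / (100 + 50)
= 400 * 100 / 150
= 40000 / 150
= 266.67

266.67 damage


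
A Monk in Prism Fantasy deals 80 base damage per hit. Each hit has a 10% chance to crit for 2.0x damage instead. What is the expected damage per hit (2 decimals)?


E[dmg] = base * (1 + crit_chance * (crit_mult - 1))
cc as decimal = 10/100 = 0.1
cm - 1 = 2.0 - 1 = 1.0
Bonus factor = 0.1 * 1.0 = 0.1
Total multiplier = 1 + 0.1 = 1.1
Expected damage = 80 * 1.1 = 88.00

88.00 damage


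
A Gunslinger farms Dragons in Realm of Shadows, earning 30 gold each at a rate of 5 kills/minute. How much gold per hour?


Gold per minute = 30 * 5 = 150
Gold per hour = 150 * 60 = 9000

9000 gold/hour


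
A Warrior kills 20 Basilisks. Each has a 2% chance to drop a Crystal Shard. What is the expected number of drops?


Expected drops = kills * (drop_rate / 100)
= 20 * (2 / 100)
= 20 * 0.02
= 0.4

0.4 drops


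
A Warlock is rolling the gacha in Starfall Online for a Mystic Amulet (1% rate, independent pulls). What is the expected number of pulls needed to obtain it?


Expected pulls for a geometric distribution = 1/p = 100 / rate%
= 100 / 1
= 100.0

100.0 pulls


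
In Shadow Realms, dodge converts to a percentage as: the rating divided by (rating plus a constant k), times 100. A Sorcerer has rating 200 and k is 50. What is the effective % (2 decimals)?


effective% = rating / (rating + k) * 100
= 200 / (200 + 50) * 100
= 200 / 250 * 100
= 0.8 * 100
= 80.00%

80.00%


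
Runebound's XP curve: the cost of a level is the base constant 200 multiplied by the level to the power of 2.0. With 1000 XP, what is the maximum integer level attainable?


XP = 200 * level^2.0, so level = (XP / 200)^(1/2.0)
= (1000 / 200)^(1/2.0)
= 5.0^0.5
= 2.2361
Floor: level = 2

level 2


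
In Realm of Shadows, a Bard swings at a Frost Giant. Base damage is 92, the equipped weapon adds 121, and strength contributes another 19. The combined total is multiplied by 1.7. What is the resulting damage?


Sum base + weapon + str = 92 + 121 + 19 = 232
Multiply by 1.7:
232 * 1.7 = 394.4

394.4 damage


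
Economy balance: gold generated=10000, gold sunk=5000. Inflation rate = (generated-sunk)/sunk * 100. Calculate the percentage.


Net gold = 10000 - 5000 = 5000
Inflation rate = net / sunk * 100 = 5000 / 5000 * 100
= 1.0 * 100
= 100.00%

100.00%


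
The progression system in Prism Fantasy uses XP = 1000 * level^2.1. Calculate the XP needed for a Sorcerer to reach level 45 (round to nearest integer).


XP = 1000 * level^2.1
Substitute level = 45:
XP = 1000 * 45^2.1
= 1000 * 2963.0998
= 2963100

2963100 XP


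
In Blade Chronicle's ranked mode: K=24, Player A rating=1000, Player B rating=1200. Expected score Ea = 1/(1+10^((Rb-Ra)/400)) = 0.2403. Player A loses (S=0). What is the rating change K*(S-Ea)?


Elo update: delta = K * (S - Ea), where S = 0 (loses)
S - Ea = 0 - 0.2403 = -0.2403
Rating change = 24 * -0.2403
= -5.77

-5.77 rating points


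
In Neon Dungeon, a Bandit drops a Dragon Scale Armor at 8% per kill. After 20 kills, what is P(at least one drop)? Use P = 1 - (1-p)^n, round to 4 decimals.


P(at least one) = 1 - P(none) = 1 - (1-p)^n
p = 8/100 = 0.08
1 - p = 0.92
(1 - p)^20 = 0.92^20 = 0.188693
P(at least one) = 1 - 0.188693 = 0.8113

0.8113


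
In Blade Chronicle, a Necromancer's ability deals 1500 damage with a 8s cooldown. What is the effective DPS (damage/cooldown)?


DPS = damage / cooldown
= 1500 / 8
= 187.50

187.50 DPS


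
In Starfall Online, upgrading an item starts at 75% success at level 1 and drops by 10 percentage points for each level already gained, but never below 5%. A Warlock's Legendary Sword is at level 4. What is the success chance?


raw_rate = 75 - 10 * (4 - 1)
= 75 - 10 * 3
= 75 - 30
= 45
Apply floor: max(45, 5) = 45%

45%


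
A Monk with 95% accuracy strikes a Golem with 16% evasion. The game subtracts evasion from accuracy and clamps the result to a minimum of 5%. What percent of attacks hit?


accuracy - evasion = 95 - 16 = 79
Apply floor: max(79, 5) = 79
Hit chance = 79%

79%


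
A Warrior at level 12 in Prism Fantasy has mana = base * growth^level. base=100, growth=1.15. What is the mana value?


value = base * growth^level
= 100 * 1.15^12
= 100 * 5.35025
= 535.03

535.03 mana


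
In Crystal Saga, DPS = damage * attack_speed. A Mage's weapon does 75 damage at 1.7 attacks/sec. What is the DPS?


DPS = damage * attack_speed
= 75 * 1.7
= 127.5

127.5 DPS


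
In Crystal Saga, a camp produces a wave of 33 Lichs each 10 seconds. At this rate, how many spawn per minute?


Spawns per minute = count * (60 / interval)
= 33 * (60 / 10)
= 33 * 6.0
= 198.0

198.0 per minute


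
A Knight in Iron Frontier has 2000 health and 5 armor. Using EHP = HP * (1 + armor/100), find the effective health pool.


EHP = 2000 * (1 + 5/100)
= 2000 * (1 + 0.05)
= 2000 * 1.05
= 2100.0

2100.0 EHP


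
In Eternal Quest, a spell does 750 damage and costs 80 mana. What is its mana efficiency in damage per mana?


Efficiency = damage / mana
= 750 / 80
= 9.38

9.38 dmg/mana


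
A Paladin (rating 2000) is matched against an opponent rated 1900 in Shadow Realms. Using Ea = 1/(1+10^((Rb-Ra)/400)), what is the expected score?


Elo expected score: Ea = 1/(1 + 10^((Rb-Ra)/400))
Rb - Ra = 1900 - 2000 = -100
(Rb-Ra)/400 = -100/400 = -0.25
10^-0.25 = 0.562341
Ea = 1/(1 + 0.562341) = 1/1.562341 = 0.6401

0.6401


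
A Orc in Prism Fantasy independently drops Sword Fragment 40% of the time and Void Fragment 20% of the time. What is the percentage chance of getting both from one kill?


For independent events, P(both) = P(A) * P(B)
= 40% * 20%
= 800 / 100 %
= 8.0%

8.0%


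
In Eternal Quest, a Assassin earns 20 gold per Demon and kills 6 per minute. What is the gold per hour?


Gold per minute = 20 * 6 = 120
Gold per hour = 120 * 60 = 7200

7200 gold/hour


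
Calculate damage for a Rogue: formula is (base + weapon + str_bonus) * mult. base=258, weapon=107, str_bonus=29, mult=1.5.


Sum base + weapon + str = 258 + 107 + 29 = 394
Multiply by 1.5:
394 * 1.5 = 591.0

591.0 damage


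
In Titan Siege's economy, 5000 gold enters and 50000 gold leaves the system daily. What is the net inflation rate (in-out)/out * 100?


Net gold = 5000 - 50000 = -45000
Inflation rate = net / sunk * 100 = -45000 / 50000 * 100
= -0.9 * 100
= -90.00%

-90.00%


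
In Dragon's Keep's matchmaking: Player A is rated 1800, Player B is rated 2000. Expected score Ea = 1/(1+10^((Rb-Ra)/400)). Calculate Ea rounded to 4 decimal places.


Elo expected score: Ea = 1/(1 + 10^((Rb-Ra)/400))
Rb - Ra = 2000 - 1800 = 200
(Rb-Ra)/400 = 200/400 = 0.5
10^0.5 = 3.162278
Ea = 1/(1 + 3.162278) = 1/4.162278 = 0.2403

0.2403


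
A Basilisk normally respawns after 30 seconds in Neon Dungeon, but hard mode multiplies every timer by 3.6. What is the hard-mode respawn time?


Respawn time = base * multiplier
= 30 * 3.6
= 108.0 seconds

108.0 seconds


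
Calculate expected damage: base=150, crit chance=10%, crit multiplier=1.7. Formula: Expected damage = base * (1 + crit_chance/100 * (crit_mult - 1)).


E[dmg] = base * (1 + crit_chance * (crit_mult - 1))
cc as decimal = 10/100 = 0.1
cm - 1 = 1.7 - 1 = 0.7
Bonus factor = 0.1 * 0.7 = 0.07
Total multiplier = 1 + 0.07 = 1.07
Expected damage = 150 * 1.07 = 160.50

160.50 damage


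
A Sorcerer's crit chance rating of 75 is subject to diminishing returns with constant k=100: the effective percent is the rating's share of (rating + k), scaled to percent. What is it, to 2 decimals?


effective% = rating / (rating + k) * 100
= 75 / (75 + 100) * 100
= 75 / 175 * 100
= 0.428571 * 100
= 42.86%

42.86%


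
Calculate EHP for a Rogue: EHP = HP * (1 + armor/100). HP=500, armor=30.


EHP = 500 * (1 + 30/100)
= 500 * (1 + 0.3)
= 500 * 1.3
= 650.0

650.0 EHP


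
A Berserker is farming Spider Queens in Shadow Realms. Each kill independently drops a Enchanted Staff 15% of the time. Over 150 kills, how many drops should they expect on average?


Expected drops = kills * (drop_rate / 100)
= 150 * (15 / 100)
= 150 * 0.15
= 22.5

22.5 drops


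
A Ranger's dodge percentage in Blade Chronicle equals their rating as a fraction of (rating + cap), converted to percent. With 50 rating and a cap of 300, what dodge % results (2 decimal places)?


dodge% = 50 / (50 + 300) * 100
= 50 / 350 * 100
= 0.142857 * 100
= 14.29%

14.29%


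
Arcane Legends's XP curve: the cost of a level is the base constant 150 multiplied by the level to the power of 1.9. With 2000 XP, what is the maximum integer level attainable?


XP = 150 * level^1.9, so level = (XP / 150)^(1/1.9)
= (2000 / 150)^(1/1.9)
= 13.3333^0.5263
= 3.9091
Floor: level = 3

level 3


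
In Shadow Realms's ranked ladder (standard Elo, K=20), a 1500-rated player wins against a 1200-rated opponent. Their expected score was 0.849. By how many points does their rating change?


Elo update: delta = K * (S - Ea), where S = 1 (wins)
S - Ea = 1 - 0.849 = 0.151
Rating change = 20 * 0.151
= 3.02

3.02 rating points


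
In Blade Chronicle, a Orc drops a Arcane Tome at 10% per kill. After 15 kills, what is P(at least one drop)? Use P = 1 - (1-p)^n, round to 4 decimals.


P(at least one) = 1 - P(none) = 1 - (1-p)^n
p = 10/100 = 0.1
1 - p = 0.9
(1 - p)^15 = 0.9^15 = 0.205891
P(at least one) = 1 - 0.205891 = 0.7941

0.7941


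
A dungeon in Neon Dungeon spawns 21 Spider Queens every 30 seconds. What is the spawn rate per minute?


Spawns per minute = count * (60 / interval)
= 21 * (60 / 30)
= 21 * 2.0
= 42.0

42.0 per minute


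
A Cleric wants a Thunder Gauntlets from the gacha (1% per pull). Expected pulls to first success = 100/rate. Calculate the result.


Expected pulls for a geometric distribution = 1/p = 100 / rate%
= 100 / 1
= 100.0

100.0 pulls


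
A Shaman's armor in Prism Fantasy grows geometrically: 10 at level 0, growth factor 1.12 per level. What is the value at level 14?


value = base * growth^level
= 10 * 1.12^14
= 10 * 4.887112
= 48.87

48.87 armor


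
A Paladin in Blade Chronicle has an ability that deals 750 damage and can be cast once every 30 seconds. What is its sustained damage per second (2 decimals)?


DPS = damage / cooldown
= 750 / 30
= 25.00

25.00 DPS


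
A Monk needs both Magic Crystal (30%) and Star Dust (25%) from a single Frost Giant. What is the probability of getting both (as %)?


For independent events, P(both) = P(A) * P(B)
= 30% * 25%
= 750 / 100 %
= 7.5%

7.5%


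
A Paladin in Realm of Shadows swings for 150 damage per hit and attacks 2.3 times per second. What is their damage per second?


DPS = damage * attack_speed
= 150 * 2.3
= 345.0

345.0 DPS


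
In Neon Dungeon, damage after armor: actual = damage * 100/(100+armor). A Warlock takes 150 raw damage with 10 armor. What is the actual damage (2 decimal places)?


actual = 150 * 100 / (100 + 10)
= 150 * 100 / 110
= 15000 / 110
= 136.36

136.36 damage


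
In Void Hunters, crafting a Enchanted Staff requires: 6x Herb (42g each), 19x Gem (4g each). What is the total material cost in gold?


Cost breakdown:
  Herb: 6 * 42 = 252
  Gem: 19 * 4 = 76
Total = 252 + 76 = 328

328 gold


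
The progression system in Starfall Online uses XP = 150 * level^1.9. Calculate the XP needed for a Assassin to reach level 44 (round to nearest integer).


XP = 150 * level^1.9
Substitute level = 44:
XP = 150 * 44^1.9
= 150 * 1326.0506
= 198908

198908 XP


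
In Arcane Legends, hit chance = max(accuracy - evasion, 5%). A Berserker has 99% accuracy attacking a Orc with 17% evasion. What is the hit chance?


accuracy - evasion = 99 - 17 = 82
Apply floor: max(82, 5) = 82
Hit chance = 82%

82%


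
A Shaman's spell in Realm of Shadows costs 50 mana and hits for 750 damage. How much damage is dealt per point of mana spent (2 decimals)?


Efficiency = damage / mana
= 750 / 50
= 15.00

15.00 dmg/mana


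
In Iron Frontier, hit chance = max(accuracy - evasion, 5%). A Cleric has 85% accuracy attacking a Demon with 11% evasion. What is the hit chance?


accuracy - evasion = 85 - 11 = 74
Apply floor: max(74, 5) = 74
Hit chance = 74%

74%


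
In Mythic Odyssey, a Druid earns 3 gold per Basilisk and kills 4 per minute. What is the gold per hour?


Gold per minute = 3 * 4 = 12
Gold per hour = 12 * 60 = 720

720 gold/hour


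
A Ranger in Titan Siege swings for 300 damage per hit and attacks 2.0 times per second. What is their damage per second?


DPS = damage * attack_speed
= 300 * 2.0
= 600.0

600.0 DPS


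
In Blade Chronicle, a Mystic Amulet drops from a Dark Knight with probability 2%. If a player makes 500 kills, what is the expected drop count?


Expected drops = kills * (drop_rate / 100)
= 500 * (2 / 100)
= 500 * 0.02
= 10.0

10.0 drops


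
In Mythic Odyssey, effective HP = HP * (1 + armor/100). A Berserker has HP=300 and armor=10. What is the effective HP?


EHP = 300 * (1 + 10/100)
= 300 * (1 + 0.1)
= 300 * 1.1
= 330.0

330.0 EHP


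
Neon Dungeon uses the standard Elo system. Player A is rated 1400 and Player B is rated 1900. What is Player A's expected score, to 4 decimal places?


Elo expected score: Ea = 1/(1 + 10^((Rb-Ra)/400))
Rb - Ra = 1900 - 1400 = 500
(Rb-Ra)/400 = 500/400 = 1.25
10^1.25 = 17.782794
Ea = 1/(1 + 17.782794) = 1/18.782794 = 0.0532

0.0532


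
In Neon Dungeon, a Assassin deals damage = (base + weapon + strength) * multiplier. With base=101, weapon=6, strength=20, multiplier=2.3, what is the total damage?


Sum base + weapon + str = 101 + 6 + 20 = 127
Multiply by 2.3:
127 * 2.3 = 292.1

292.1 damage


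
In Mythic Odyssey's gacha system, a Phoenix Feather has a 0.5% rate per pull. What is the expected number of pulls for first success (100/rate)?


Expected pulls for a geometric distribution = 1/p = 100 / rate%
= 100 / 0.5
= 200.0

200.0 pulls


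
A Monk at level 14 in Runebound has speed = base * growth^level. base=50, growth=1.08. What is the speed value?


value = base * growth^level
= 50 * 1.08^14
= 50 * 2.937194
= 146.86

146.86 speed


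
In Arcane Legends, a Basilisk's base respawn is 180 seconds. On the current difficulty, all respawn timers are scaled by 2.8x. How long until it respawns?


Respawn time = base * multiplier
= 180 * 2.8
= 504.0 seconds

504.0 seconds


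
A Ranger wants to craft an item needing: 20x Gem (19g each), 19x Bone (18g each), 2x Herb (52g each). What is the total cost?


Cost breakdown:
  Gem: 20 * 19 = 380
  Bone: 19 * 18 = 342
  Herb: 2 * 52 = 104
Total = 380 + 342 + 104 = 826

826 gold


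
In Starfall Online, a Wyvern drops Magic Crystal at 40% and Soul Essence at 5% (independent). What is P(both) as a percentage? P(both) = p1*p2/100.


For independent events, P(both) = P(A) * P(B)
= 40% * 5%
= 200 / 100 %
= 2.0%

2.0%


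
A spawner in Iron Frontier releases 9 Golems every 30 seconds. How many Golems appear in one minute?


Spawns per minute = count * (60 / interval)
= 9 * (60 / 30)
= 9 * 2.0
= 18.0

18.0 per minute


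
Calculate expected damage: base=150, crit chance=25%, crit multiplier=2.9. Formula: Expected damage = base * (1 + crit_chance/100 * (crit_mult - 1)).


E[dmg] = base * (1 + crit_chance * (crit_mult - 1))
cc as decimal = 25/100 = 0.25
cm - 1 = 2.9 - 1 = 1.9
Bonus factor = 0.25 * 1.9 = 0.475
Total multiplier = 1 + 0.475 = 1.475
Expected damage = 150 * 1.475 = 221.25

221.25 damage


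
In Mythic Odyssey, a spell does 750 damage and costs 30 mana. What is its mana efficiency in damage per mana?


Efficiency = damage / mana
= 750 / 30
= 25.00

25.00 dmg/mana


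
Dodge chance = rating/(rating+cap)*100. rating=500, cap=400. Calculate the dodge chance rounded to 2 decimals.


dodge% = 500 / (500 + 400) * 100
= 500 / 900 * 100
= 0.555556 * 100
= 55.56%

55.56%


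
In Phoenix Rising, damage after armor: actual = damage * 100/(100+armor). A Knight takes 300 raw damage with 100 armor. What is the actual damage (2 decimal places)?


actual = 300 * 100 / (100 + 100)
= 300 * 100 / 200
= 30000 / 200
= 150.00

150.00 damage


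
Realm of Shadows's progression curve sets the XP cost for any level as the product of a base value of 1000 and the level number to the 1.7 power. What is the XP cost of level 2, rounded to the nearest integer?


XP = 1000 * level^1.7
Substitute level = 2:
XP = 1000 * 2^1.7
= 1000 * 3.249
= 3249

3249 XP


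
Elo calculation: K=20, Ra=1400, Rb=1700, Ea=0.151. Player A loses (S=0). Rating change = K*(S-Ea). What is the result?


Elo update: delta = K * (S - Ea), where S = 0 (loses)
S - Ea = 0 - 0.151 = -0.151
Rating change = 20 * -0.151
= -3.02

-3.02 rating points


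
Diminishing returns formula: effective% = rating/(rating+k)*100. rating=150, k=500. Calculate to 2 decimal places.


effective% = rating / (rating + k) * 100
= 150 / (150 + 500) * 100
= 150 / 650 * 100
= 0.230769 * 100
= 23.08%

23.08%


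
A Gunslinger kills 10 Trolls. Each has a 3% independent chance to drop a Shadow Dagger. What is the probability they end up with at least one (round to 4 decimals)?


P(at least one) = 1 - P(none) = 1 - (1-p)^n
p = 3/100 = 0.03
1 - p = 0.97
(1 - p)^10 = 0.97^10 = 0.737424
P(at least one) = 1 - 0.737424 = 0.2626

0.2626


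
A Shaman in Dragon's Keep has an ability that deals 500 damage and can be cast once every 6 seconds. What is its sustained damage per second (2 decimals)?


DPS = damage / cooldown
= 500 / 6
= 83.33

83.33 DPS


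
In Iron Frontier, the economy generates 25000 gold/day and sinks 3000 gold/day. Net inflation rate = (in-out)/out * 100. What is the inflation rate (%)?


Net gold = 25000 - 3000 = 22000
Inflation rate = net / sunk * 100 = 22000 / 3000 * 100
= 7.333333 * 100
= 733.33%

733.33%


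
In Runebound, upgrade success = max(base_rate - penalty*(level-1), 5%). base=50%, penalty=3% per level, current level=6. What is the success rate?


raw_rate = 50 - 3 * (6 - 1)
= 50 - 3 * 5
= 50 - 15
= 35
Apply floor: max(35, 5) = 35%

35%


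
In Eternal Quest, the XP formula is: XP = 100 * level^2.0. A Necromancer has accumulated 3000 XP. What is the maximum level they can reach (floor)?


XP = 100 * level^2.0, so level = (XP / 100)^(1/2.0)
= (3000 / 100)^(1/2.0)
= 30.0^0.5
= 5.4772
Floor: level = 5

level 5


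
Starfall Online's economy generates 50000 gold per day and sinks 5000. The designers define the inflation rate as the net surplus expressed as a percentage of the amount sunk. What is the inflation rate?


Net gold = 50000 - 5000 = 45000
Inflation rate = net / sunk * 100 = 45000 / 5000 * 100
= 9.0 * 100
= 900.00%

900.00%


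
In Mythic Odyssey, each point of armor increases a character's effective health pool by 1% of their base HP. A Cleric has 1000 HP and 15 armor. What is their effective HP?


EHP = 1000 * (1 + 15/100)
= 1000 * (1 + 0.15)
= 1000 * 1.15
= 1150.0

1150.0 EHP


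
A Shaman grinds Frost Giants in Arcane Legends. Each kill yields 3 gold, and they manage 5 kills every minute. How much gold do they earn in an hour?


Gold per minute = 3 * 5 = 15
Gold per hour = 15 * 60 = 900

900 gold/hour


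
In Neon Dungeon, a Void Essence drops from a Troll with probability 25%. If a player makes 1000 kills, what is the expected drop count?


Expected drops = kills * (drop_rate / 100)
= 1000 * (25 / 100)
= 1000 * 0.25
= 250.0

250.0 drops


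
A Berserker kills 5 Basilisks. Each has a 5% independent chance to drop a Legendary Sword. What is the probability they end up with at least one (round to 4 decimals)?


P(at least one) = 1 - P(none) = 1 - (1-p)^n
p = 5/100 = 0.05
1 - p = 0.95
(1 - p)^5 = 0.95^5 = 0.773781
P(at least one) = 1 - 0.773781 = 0.2262

0.2262


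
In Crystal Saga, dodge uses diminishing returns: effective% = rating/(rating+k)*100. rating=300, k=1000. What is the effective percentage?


effective% = rating / (rating + k) * 100
= 300 / (300 + 1000) * 100
= 300 / 1300 * 100
= 0.230769 * 100
= 23.08%

23.08%


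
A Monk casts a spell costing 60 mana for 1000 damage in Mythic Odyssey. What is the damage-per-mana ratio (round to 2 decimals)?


Efficiency = damage / mana
= 1000 / 60
= 16.67

16.67 dmg/mana


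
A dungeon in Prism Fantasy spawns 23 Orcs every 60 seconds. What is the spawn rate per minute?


Spawns per minute = count * (60 / interval)
= 23 * (60 / 60)
= 23 * 1.0
= 23.0

23.0 per minute


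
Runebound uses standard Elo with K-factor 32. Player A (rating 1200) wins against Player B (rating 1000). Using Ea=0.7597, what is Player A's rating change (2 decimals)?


Elo update: delta = K * (S - Ea), where S = 1 (wins)
S - Ea = 1 - 0.7597 = 0.2403
Rating change = 32 * 0.2403
= 7.69

7.69 rating points


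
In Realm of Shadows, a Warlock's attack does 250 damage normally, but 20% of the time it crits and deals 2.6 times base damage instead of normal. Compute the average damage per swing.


E[dmg] = base * (1 + crit_chance * (crit_mult - 1))
cc as decimal = 20/100 = 0.2
cm - 1 = 2.6 - 1 = 1.6
Bonus factor = 0.2 * 1.6 = 0.32
Total multiplier = 1 + 0.32 = 1.32
Expected damage = 250 * 1.32 = 330.00

330.00 damage


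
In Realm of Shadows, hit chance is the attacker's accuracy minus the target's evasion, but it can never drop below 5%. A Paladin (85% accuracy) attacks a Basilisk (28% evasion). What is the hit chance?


accuracy - evasion = 85 - 28 = 57
Apply floor: max(57, 5) = 57
Hit chance = 57%

57%


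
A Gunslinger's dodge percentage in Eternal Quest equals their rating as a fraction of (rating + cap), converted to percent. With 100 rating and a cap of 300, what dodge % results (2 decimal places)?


dodge% = 100 / (100 + 300) * 100
= 100 / 400 * 100
= 0.25 * 100
= 25.00%

25.00%


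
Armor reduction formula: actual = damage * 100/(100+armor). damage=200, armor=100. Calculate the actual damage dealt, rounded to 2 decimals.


actual = 200 * 100 / (100 + 100)
= 200 * 100 / 200
= 20000 / 200
= 100.00

100.00 damage


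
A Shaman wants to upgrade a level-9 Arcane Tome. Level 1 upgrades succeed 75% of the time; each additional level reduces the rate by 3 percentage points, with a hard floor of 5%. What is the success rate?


raw_rate = 75 - 3 * (9 - 1)
= 75 - 3 * 8
= 75 - 24
= 51
Apply floor: max(51, 5) = 51%

51%


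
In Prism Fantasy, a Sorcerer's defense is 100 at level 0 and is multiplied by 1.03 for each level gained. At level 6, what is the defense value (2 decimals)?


value = base * growth^level
= 100 * 1.03^6
= 100 * 1.194052
= 119.41

119.41 defense


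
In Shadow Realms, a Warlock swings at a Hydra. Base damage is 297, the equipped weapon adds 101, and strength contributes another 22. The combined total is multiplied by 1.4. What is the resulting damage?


Sum base + weapon + str = 297 + 101 + 22 = 420
Multiply by 1.4:
420 * 1.4 = 588.0

588.0 damage


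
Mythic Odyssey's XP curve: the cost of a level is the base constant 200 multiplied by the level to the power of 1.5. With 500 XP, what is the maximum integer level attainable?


XP = 200 * level^1.5, so level = (XP / 200)^(1/1.5)
= (500 / 200)^(1/1.5)
= 2.5^0.6667
= 1.842
Floor: level = 1

level 1


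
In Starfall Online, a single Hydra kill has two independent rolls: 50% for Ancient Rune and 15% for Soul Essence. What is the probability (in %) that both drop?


For independent events, P(both) = P(A) * P(B)
= 50% * 15%
= 750 / 100 %
= 7.5%

7.5%


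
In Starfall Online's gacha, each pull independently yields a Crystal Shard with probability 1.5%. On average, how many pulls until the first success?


Expected pulls for a geometric distribution = 1/p = 100 / rate%
= 100 / 1.5
= 66.67

66.67 pulls


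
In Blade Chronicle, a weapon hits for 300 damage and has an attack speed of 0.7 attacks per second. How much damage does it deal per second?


DPS = damage * attack_speed
= 300 * 0.7
= 210.0

210.0 DPS


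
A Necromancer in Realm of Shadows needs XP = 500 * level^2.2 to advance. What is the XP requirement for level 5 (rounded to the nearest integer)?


XP = 500 * level^2.2
Substitute level = 5:
XP = 500 * 5^2.2
= 500 * 34.4932
= 17247

17247 XP


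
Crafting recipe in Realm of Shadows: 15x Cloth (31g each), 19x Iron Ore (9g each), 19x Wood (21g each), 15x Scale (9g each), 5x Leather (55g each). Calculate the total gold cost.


Cost breakdown:
  Cloth: 15 * 31 = 465
  Iron Ore: 19 * 9 = 171
  Wood: 19 * 21 = 399
  Scale: 15 * 9 = 135
  Leather: 5 * 55 = 275
Total = 465 + 171 + 399 + 135 + 275 = 1445

1445 gold


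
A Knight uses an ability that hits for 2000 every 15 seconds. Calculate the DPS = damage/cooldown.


DPS = damage / cooldown
= 2000 / 15
= 133.33

133.33 DPS


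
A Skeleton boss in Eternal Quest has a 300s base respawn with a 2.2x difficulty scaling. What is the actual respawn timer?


Respawn time = base * multiplier
= 300 * 2.2
= 660.0 seconds

660.0 seconds


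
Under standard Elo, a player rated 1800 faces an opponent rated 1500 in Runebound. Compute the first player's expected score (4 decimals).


Elo expected score: Ea = 1/(1 + 10^((Rb-Ra)/400))
Rb - Ra = 1500 - 1800 = -300
(Rb-Ra)/400 = -300/400 = -0.75
10^-0.75 = 0.177828
Ea = 1/(1 + 0.177828) = 1/1.177828 = 0.8490

0.8490


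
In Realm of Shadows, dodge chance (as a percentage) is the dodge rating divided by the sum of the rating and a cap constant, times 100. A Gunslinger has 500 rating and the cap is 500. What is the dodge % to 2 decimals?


dodge% = 500 / (500 + 500) * 100
= 500 / 1000 * 100
= 0.5 * 100
= 50.00%

50.00%


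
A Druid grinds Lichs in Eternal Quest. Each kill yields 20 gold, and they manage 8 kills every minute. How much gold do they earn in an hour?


Gold per minute = 20 * 8 = 160
Gold per hour = 160 * 60 = 9600

9600 gold/hour


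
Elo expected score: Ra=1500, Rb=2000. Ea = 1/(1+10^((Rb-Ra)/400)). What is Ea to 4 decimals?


Elo expected score: Ea = 1/(1 + 10^((Rb-Ra)/400))
Rb - Ra = 2000 - 1500 = 500
(Rb-Ra)/400 = 500/400 = 1.25
10^1.25 = 17.782794
Ea = 1/(1 + 17.782794) = 1/18.782794 = 0.0532

0.0532


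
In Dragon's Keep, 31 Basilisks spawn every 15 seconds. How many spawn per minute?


Spawns per minute = count * (60 / interval)
= 31 * (60 / 15)
= 31 * 4.0
= 124.0

124.0 per minute


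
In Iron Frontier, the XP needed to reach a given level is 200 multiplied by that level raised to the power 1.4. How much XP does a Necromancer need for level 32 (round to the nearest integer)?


XP = 200 * level^1.4
Substitute level = 32:
XP = 200 * 32^1.4
= 200 * 128.0
= 25600

25600 XP


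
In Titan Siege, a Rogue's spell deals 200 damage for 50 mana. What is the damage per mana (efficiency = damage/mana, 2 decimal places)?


Efficiency = damage / mana
= 200 / 50
= 4.00

4.00 dmg/mana


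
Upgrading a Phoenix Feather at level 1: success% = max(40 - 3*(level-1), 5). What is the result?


raw_rate = 40 - 3 * (1 - 1)
= 40 - 3 * 0
= 40 - 0
= 40
Apply floor: max(40, 5) = 40%

40%


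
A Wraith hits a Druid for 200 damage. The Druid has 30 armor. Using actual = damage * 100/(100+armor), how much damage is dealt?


actual = 200 * 100 / (100 + 30)
= 200 * 100 / 130
= 20000 / 130
= 153.85

153.85 damage


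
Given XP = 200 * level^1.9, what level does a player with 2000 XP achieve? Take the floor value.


XP = 200 * level^1.9, so level = (XP / 200)^(1/1.9)
= (2000 / 200)^(1/1.9)
= 10.0^0.5263
= 3.3598
Floor: level = 3

level 3


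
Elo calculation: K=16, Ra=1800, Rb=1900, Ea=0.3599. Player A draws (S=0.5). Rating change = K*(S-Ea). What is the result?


Elo update: delta = K * (S - Ea), where S = 0.5 (draws)
S - Ea = 0.5 - 0.3599 = 0.1401
Rating change = 16 * 0.1401
= 2.24

2.24 rating points


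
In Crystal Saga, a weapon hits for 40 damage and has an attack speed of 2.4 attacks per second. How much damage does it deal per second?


DPS = damage * attack_speed
= 40 * 2.4
= 96.0

96.0 DPS


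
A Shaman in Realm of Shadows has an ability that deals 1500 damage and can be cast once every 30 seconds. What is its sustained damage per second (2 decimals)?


DPS = damage / cooldown
= 1500 / 30
= 50.00

50.00 DPS


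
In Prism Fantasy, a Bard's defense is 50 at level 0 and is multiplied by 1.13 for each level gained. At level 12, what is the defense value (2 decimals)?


value = base * growth^level
= 50 * 1.13^12
= 50 * 4.334523
= 216.73

216.73 defense


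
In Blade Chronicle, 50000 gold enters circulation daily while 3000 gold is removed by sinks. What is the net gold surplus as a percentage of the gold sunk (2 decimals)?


Net gold = 50000 - 3000 = 47000
Inflation rate = net / sunk * 100 = 47000 / 3000 * 100
= 15.666667 * 100
= 1566.67%

1566.67%


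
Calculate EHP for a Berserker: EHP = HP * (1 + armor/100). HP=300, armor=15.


EHP = 300 * (1 + 15/100)
= 300 * (1 + 0.15)
= 300 * 1.15
= 345.0

345.0 EHP


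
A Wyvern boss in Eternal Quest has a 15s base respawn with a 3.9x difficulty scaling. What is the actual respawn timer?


Respawn time = base * multiplier
= 15 * 3.9
= 58.5 seconds

58.5 seconds


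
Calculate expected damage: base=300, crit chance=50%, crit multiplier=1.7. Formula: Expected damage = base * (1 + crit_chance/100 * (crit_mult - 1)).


E[dmg] = base * (1 + crit_chance * (crit_mult - 1))
cc as decimal = 50/100 = 0.5
cm - 1 = 1.7 - 1 = 0.7
Bonus factor = 0.5 * 0.7 = 0.35
Total multiplier = 1 + 0.35 = 1.35
Expected damage = 300 * 1.35 = 405.00

405.00 damage


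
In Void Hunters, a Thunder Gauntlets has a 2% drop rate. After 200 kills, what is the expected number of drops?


Expected drops = kills * (drop_rate / 100)
= 200 * (2 / 100)
= 200 * 0.02
= 4.0

4.0 drops


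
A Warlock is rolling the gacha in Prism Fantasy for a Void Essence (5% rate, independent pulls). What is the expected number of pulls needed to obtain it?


Expected pulls for a geometric distribution = 1/p = 100 / rate%
= 100 / 5
= 20.0

20.0 pulls
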